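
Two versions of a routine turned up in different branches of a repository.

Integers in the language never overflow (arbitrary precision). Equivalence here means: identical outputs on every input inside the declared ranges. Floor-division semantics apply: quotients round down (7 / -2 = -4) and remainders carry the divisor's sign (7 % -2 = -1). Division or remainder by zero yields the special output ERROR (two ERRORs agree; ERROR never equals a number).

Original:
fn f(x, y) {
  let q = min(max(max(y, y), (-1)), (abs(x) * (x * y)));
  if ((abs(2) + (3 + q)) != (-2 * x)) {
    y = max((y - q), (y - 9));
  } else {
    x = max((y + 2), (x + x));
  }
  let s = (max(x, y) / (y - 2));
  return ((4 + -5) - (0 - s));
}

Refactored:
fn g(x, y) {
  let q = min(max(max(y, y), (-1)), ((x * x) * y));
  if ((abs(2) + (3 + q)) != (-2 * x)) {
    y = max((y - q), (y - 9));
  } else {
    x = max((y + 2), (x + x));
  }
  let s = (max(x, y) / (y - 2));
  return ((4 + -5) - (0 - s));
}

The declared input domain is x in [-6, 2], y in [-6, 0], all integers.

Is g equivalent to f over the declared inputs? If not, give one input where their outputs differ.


Try x=-6, y=-6.
f: q := -1 | ((abs(2) + (3 + q)) != (-2 * x)): true | y := -5 | s := 0 | result -1
g: q := -216 | ((abs(2) + (3 + q)) != (-2 * x)): true | y := 210 | s := 1 | result 0
-1 against 0: the behavior changed.
verdict: not equivalent; witness: x=-6, y=-6


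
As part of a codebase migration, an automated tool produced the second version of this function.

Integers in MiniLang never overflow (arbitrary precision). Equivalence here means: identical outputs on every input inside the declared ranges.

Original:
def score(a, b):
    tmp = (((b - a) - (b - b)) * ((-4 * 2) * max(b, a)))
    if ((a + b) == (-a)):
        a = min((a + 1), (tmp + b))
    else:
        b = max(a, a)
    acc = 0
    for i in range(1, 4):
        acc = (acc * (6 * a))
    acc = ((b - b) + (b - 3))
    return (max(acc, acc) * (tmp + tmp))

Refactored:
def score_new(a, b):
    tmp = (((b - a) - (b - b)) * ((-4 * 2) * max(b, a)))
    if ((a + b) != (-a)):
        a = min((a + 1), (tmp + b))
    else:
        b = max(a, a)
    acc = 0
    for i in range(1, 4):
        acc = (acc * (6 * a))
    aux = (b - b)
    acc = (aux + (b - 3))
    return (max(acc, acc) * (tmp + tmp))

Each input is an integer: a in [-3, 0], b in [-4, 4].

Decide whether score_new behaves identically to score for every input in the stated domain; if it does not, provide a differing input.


Run the pair on a=-3, b=-4.
score: tmp=-24, then ((a + b) == (-a)) is false, then b=-3, then acc=0, then (i=1), then acc=0, then (i=2), then acc=0, then (i=3), then acc=0, then acc=-6, then returns 288
score_new: tmp=-24, then ((a + b) != (-a)) is true, then a=-28, then acc=0, then (i=1), then acc=0, then (i=2), then acc=0, then (i=3), then acc=0, then aux=0, then acc=-7, then returns 336
288 != 336, so the rewrite changes behavior.
verdict: not equivalent; witness: a=-3, b=-4


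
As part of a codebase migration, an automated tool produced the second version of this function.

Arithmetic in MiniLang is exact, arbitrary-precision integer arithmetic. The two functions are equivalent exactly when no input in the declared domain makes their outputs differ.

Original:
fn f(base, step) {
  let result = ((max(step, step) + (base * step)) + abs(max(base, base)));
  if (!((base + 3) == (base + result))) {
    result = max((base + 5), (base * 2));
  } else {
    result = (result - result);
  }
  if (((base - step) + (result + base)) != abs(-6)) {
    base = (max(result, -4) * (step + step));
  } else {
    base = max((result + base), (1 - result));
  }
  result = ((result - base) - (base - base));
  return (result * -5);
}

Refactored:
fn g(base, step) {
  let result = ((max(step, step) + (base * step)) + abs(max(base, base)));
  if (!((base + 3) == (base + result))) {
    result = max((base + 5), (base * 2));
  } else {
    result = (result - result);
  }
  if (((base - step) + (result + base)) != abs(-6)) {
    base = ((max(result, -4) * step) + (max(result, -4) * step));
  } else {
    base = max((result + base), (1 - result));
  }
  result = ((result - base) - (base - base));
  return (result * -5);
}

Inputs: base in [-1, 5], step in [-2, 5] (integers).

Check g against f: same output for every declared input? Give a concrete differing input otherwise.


Although constant usage differs, arithmetic usage differs, min/max/abs usage differs, 56/56 inputs agree.
verdict: equivalent


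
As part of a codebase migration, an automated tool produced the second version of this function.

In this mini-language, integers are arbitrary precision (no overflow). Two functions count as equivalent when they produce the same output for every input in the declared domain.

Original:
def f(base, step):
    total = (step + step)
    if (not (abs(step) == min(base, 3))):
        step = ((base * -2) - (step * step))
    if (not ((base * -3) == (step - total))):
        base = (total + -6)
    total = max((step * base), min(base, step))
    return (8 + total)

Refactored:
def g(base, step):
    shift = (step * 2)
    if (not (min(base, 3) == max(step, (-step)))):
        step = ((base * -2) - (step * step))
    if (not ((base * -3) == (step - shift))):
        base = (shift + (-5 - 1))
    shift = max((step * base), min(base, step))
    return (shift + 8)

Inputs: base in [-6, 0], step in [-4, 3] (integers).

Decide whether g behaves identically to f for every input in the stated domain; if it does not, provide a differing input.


Reading the diff, among the changes: local variable names differ, constant usage differs, arithmetic usage differs, min/max/abs usage differs.
Spot check at base=-1, step=-3 — f: total = -6; (not (abs(step) == min(base, 3))) -> true; step = -7; (not ((base * -3) == (step - total))) -> true; base = -12; total = 84; return 92. g: shift = -6; (not (min(base, 3) == max(step, (-step)))) -> true; step = -7; (not ((base * -3) == (step - shift))) -> true; base = -12; shift = 84; return 92. Both give 92.
An exhaustive pass over the 56 declared inputs shows identical outputs.
verdict: equivalent


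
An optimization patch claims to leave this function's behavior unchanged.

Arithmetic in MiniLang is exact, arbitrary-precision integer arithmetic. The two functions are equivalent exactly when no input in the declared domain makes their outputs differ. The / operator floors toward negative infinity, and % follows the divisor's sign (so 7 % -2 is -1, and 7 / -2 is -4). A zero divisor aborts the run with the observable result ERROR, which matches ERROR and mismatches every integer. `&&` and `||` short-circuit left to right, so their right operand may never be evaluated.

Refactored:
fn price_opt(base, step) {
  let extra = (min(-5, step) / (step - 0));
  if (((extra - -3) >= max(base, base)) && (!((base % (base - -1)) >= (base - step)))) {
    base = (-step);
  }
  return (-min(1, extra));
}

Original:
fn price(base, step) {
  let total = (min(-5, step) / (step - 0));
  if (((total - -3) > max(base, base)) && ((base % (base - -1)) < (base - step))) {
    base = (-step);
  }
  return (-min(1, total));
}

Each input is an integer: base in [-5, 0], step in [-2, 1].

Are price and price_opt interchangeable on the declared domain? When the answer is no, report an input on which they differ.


Equivalent. There is a behavioral-looking edit here, yet the outcome never shifts on this domain.
Every one of the 24 inputs gives matching results.
Tracing base=-5, step=0: price: divide-by-zero, output ERROR | price_opt: divide-by-zero, output ERROR — matching result ERROR.
verdict: equivalent


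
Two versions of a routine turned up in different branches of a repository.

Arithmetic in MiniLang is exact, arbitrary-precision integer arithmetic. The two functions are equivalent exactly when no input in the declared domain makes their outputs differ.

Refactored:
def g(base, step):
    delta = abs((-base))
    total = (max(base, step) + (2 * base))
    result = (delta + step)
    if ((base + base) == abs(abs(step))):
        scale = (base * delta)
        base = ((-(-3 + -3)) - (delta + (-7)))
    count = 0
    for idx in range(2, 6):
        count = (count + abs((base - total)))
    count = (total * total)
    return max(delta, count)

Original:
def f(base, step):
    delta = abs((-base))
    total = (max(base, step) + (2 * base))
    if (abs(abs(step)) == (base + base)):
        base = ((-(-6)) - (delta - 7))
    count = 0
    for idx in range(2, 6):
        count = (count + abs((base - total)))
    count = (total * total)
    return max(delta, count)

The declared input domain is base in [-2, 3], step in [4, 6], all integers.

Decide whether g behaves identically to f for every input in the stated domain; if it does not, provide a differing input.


Comparing the listings, the differences include: local variable names differ; and constant usage differs; and statement counts differ; and arithmetic usage differs.
As a probe, take base=-1, step=4: f runs delta = 1; total = 2; (abs(abs(step)) == (base + base)) -> false; count = 0; [idx=2]; count = 3; [idx=3]; count = 6; [idx=4]; count = 9; [idx=5]; count = 12; count = 4; return 4; g runs delta = 1; total = 2; result = 5; ((base + base) == abs(abs(step))) -> false; count = 0; [idx=2]; count = 3; [idx=3]; count = 6; [idx=4]; count = 9; [idx=5]; count = 12; count = 4; return 4; both end at 4.
Sweeping the whole domain (18 inputs) finds no disagreement.
verdict: equivalent


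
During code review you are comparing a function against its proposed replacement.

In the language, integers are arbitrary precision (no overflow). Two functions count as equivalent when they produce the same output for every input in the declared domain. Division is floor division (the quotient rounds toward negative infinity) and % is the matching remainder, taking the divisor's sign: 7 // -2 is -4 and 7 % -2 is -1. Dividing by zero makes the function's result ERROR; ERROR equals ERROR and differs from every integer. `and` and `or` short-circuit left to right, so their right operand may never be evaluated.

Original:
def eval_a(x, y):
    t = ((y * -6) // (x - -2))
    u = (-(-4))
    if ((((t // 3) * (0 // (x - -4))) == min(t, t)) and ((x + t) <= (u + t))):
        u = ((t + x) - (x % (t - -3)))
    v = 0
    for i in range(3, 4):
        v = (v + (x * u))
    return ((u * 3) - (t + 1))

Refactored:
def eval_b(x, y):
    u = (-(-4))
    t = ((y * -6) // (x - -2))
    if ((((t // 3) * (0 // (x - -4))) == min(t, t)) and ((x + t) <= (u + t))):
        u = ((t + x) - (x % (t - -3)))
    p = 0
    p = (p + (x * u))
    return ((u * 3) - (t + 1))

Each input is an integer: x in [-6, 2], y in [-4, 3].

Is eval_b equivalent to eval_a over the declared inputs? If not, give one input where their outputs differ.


Comparing the listings, the differences include: statement counts differ, plus loop structure differs, plus local variable names differ.
One worked example (x=-3, y=-3) — eval_a: t=-18, then u=4, then ((((t // 3) * (0 // (x - -4))) == min(t, t)) and ((x + t) <= (u + t))) is false, then v=0, then (i=3), then v=-12, then returns 29; eval_b: u=4, then t=-18, then ((((t // 3) * (0 // (x - -4))) == min(t, t)) and ((x + t) <= (u + t))) is false, then p=0, then p=-12, then returns 29; agreement on 29.
Every one of the 72 inputs gives matching results.
verdict: equivalent


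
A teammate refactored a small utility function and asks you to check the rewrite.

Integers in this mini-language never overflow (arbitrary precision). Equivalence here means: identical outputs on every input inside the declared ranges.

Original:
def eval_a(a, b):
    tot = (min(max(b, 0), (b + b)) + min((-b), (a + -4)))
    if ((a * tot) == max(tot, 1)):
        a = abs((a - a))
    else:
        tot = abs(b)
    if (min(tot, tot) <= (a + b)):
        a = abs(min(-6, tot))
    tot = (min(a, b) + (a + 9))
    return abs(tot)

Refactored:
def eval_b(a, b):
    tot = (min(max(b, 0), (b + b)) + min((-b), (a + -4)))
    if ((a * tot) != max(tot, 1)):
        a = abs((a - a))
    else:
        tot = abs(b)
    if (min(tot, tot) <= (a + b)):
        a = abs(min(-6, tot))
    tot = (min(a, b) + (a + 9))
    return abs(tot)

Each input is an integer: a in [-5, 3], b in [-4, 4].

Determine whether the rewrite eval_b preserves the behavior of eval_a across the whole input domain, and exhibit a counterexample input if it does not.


Consider the input a=-5, b=-4.
eval_a: tot = -17; ((a * tot) == max(tot, 1)) -> false; tot = 4; (min(tot, tot) <= (a + b)) -> false; tot = -1; return 1
eval_b: tot = -17; ((a * tot) != max(tot, 1)) -> true; a = 0; (min(tot, tot) <= (a + b)) -> true; a = 17; tot = 22; return 22
1 vs 22 — the two versions disagree here.
verdict: not equivalent; witness: a=-5, b=-4


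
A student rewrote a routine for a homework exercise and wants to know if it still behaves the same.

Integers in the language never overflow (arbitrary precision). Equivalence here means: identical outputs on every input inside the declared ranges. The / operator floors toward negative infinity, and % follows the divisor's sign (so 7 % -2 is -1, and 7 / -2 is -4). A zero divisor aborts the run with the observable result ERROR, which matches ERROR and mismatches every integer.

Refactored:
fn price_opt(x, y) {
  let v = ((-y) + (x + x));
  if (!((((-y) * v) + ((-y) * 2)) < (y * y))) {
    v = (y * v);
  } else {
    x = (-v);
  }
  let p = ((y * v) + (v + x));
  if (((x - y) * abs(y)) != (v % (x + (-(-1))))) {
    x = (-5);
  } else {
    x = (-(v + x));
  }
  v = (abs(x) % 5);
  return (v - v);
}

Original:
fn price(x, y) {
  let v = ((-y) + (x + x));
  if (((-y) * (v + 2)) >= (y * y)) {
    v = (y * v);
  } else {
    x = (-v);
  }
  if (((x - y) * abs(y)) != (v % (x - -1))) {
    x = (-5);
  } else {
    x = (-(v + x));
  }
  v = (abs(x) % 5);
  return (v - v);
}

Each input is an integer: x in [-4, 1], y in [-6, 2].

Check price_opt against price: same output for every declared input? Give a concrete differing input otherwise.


Equivalent — the differences include arithmetic usage differs; also boolean connective usage differs; also statement counts differ; also local variable names differ; also comparison usage differs, yet no declared input distinguishes the two.
Tracing x=1, y=-5: price: v = 7; (((-y) * (v + 2)) >= (y * y)) -> true; v = -35; (((x - y) * abs(y)) != (v % (x - -1))) -> true; x = -5; v = 0; return 0 | price_opt: v = 7; (!((((-y) * v) + ((-y) * 2)) < (y * y))) -> true; v = -35; p = 141; (((x - y) * abs(y)) != (v % (x + (-(-1))))) -> true; x = -5; v = 0; return 0 — matching result 0.
Every one of the 54 inputs gives matching results.
verdict: equivalent


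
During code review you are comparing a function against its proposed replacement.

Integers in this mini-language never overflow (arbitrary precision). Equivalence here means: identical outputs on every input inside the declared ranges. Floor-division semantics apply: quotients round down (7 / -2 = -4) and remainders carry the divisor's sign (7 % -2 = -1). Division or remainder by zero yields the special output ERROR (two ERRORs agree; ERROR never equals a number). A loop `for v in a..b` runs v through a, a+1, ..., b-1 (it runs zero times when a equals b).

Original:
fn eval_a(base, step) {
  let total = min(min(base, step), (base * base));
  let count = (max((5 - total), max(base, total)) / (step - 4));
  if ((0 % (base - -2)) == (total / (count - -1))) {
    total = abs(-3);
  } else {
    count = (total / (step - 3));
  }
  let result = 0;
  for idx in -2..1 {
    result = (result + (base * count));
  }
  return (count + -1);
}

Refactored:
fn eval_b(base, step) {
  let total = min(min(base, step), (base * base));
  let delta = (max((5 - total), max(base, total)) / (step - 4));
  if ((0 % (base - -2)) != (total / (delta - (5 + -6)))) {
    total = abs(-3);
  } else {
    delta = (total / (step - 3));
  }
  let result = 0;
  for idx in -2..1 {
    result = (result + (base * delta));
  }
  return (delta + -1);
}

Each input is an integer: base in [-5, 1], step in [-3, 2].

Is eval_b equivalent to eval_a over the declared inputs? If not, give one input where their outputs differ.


There is a counterexample at base=-5, step=-3: -1 on one side, -3 on the other.
eval_a: total := -5 | count := -2 | ((0 % (base - -2)) == (total / (count - -1))): false | count := 0 | result := 0 | iter idx=-2: | result := 0 | iter idx=-1: | result := 0 | iter idx=0: | result := 0 | result -1
eval_b: total := -5 | delta := -2 | ((0 % (base - -2)) != (total / (delta - (5 + -6)))): true | total := 3 | result := 0 | iter idx=-2: | result := 10 | iter idx=-1: | result := 20 | iter idx=0: | result := 30 | result -3
verdict: not equivalent; witness: base=-5, step=-3


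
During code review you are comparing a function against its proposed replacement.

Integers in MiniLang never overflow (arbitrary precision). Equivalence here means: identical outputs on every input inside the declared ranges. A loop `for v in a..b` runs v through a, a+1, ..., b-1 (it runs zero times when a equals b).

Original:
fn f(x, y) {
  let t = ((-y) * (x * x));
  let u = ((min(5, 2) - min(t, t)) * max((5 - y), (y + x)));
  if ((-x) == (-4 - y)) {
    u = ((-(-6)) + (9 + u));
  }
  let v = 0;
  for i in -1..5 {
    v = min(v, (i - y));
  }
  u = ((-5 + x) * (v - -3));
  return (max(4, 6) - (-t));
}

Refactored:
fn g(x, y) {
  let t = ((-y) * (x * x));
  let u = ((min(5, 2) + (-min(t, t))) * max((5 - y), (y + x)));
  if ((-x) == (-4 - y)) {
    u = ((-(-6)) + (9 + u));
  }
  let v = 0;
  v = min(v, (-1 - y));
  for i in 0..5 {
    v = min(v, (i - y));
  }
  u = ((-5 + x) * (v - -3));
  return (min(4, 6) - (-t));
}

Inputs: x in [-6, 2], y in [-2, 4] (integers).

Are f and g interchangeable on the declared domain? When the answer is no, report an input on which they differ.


These are not equivalent — on x=-6, y=-2 the outputs split (78 vs 76).
f: t=72, then u=-490, then ((-x) == (-4 - y)) is false, then v=0, then (i=-1), then v=0, then (i=0), then v=0, then (i=1), then v=0, then (i=2), then v=0, then (i=3), then v=0, then (i=4), then v=0, then u=-33, then returns 78
g: t=72, then u=-490, then ((-x) == (-4 - y)) is false, then v=0, then v=0, then (i=0), then v=0, then (i=1), then v=0, then (i=2), then v=0, then (i=3), then v=0, then (i=4), then v=0, then u=-33, then returns 76
verdict: not equivalent; witness: x=-6, y=-2


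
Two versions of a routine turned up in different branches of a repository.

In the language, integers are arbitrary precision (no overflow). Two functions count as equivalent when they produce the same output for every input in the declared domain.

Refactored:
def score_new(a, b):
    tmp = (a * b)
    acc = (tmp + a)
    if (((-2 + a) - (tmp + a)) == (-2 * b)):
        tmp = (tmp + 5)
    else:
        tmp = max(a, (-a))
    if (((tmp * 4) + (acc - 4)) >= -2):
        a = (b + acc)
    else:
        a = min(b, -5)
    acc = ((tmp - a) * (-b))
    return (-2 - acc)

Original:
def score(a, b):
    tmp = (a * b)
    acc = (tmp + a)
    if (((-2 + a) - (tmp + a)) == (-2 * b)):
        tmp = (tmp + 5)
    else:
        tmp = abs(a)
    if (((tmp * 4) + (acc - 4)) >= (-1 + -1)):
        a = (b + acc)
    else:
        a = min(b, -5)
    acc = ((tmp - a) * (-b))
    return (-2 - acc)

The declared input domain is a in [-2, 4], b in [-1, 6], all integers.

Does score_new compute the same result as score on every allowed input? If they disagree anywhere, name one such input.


Side by side, the visible changes include: min/max/abs usage differs; arithmetic usage differs; constant usage differs.
Spot check at a=3, b=1 — score: tmp becomes 3; next acc becomes 6; next (((-2 + a) - (tmp + a)) == (-2 * b)) evaluates to false; next tmp becomes 3; next (((tmp * 4) + (acc - 4)) >= (-1 + -1)) evaluates to true; next a becomes 7; next acc becomes 4; next final value -6. score_new: tmp becomes 3; next acc becomes 6; next (((-2 + a) - (tmp + a)) == (-2 * b)) evaluates to false; next tmp becomes 3; next (((tmp * 4) + (acc - 4)) >= -2) evaluates to true; next a becomes 7; next acc becomes 4; next final value -6. Both give -6.
Across all 56 domain points the two functions coincide.
verdict: equivalent


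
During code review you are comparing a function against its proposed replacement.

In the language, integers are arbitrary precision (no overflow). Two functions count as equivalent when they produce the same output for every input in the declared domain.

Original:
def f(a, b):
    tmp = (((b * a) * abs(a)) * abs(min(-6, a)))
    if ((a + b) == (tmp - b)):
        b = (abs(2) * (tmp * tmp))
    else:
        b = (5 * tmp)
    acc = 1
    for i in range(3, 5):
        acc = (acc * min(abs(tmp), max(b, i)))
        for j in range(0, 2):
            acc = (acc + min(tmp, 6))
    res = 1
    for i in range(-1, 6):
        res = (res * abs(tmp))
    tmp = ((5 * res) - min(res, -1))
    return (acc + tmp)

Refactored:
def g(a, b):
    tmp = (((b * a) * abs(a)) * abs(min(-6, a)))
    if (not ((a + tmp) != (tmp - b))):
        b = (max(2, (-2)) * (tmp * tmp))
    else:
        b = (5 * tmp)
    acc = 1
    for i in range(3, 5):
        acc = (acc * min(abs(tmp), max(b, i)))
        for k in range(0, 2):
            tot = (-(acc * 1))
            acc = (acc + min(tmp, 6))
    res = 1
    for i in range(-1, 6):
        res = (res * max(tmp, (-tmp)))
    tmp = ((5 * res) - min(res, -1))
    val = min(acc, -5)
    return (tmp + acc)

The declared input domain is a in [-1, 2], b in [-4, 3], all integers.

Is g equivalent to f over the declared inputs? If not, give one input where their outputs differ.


Input a=2, b=-2: 2935341710893 from f versus 2935341708961 from g.
verdict: not equivalent; witness: a=2, b=-2


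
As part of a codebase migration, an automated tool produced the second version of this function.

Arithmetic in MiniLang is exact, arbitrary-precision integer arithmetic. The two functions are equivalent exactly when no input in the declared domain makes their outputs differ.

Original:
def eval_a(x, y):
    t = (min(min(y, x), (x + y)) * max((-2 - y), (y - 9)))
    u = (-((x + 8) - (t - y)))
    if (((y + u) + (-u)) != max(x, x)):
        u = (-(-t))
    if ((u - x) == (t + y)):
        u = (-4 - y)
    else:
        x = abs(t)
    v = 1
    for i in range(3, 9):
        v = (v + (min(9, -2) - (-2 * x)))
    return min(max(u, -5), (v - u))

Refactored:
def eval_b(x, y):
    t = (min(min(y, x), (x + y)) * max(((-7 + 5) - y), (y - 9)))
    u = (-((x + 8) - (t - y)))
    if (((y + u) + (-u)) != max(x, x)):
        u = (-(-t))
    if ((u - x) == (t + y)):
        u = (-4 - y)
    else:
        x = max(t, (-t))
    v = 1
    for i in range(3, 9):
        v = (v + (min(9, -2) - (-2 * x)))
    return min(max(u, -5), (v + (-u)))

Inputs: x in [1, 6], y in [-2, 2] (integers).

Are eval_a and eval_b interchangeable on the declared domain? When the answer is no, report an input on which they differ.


This is a faithful refactor — constant usage differs; and min/max/abs usage differs; and arithmetic usage differs, but the computed results match everywhere.
As a probe, take x=3, y=1: eval_a runs t=-3, then u=-15, then (((y + u) + (-u)) != max(x, x)) is true, then u=-3, then ((u - x) == (t + y)) is false, then x=3, then v=1, then (i=3), then v=5, then (i=4), then v=9, then (i=5), then v=13, then (i=6), then v=17, then (i=7), then v=21, then (i=8), then v=25, then returns -3; eval_b runs t=-3, then u=-15, then (((y + u) + (-u)) != max(x, x)) is true, then u=-3, then ((u - x) == (t + y)) is false, then x=3, then v=1, then (i=3), then v=5, then (i=4), then v=9, then (i=5), then v=13, then (i=6), then v=17, then (i=7), then v=21, then (i=8), then v=25, then returns -3; both end at -3.
Every one of the 30 inputs gives matching results.
verdict: equivalent


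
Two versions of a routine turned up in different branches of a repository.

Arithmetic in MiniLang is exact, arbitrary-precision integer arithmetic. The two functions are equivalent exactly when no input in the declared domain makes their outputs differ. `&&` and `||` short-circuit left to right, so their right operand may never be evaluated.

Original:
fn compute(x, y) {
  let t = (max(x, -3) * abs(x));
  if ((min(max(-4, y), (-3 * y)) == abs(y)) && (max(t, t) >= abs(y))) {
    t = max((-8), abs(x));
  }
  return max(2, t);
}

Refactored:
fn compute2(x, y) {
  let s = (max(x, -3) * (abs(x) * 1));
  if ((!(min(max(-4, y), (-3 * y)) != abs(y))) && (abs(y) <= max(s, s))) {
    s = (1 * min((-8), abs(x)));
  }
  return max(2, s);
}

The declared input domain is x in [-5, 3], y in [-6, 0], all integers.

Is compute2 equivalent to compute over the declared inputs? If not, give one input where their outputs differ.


There is a counterexample at x=3, y=0: 3 on one side, 2 on the other.
compute: t = 9; ((min(max(-4, y), (-3 * y)) == abs(y)) && (max(t, t) >= abs(y))) -> true; t = 3; return 3
compute2: s = 9; ((!(min(max(-4, y), (-3 * y)) != abs(y))) && (abs(y) <= max(s, s))) -> true; s = -8; return 2
verdict: not equivalent; witness: x=3, y=0


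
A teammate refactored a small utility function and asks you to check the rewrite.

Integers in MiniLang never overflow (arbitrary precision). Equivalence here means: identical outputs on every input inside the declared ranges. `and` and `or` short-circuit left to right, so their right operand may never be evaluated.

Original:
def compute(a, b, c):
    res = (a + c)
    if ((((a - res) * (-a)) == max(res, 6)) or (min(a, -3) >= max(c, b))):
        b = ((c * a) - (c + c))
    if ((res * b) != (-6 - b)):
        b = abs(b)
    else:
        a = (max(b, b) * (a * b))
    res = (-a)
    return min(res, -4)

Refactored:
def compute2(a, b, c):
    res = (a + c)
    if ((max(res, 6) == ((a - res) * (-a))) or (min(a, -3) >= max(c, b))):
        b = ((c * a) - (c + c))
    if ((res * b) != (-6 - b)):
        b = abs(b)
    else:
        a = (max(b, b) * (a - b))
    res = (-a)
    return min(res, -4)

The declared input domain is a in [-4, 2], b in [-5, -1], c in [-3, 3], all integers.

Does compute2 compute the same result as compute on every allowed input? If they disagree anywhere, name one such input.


At a=1, b=-3, c=0: compute gives -9, compute2 gives -4.
verdict: not equivalent; witness: a=1, b=-3, c=0


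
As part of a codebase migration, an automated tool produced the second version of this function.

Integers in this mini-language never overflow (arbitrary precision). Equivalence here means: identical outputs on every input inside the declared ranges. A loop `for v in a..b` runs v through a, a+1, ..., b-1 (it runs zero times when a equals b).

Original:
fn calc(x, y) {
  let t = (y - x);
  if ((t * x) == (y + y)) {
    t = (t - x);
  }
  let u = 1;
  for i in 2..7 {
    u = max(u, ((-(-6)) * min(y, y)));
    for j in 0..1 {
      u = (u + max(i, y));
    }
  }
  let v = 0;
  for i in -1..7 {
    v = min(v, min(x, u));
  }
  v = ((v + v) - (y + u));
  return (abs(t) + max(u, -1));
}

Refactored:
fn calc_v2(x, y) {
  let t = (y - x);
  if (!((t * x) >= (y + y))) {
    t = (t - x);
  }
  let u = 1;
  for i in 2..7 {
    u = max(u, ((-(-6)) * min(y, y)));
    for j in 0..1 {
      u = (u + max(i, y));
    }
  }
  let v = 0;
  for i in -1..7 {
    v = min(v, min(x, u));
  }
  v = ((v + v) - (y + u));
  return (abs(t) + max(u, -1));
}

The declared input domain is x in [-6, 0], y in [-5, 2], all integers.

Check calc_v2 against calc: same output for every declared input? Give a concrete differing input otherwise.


Input x=-6, y=-4: 23 from calc versus 29 from calc_v2.
verdict: not equivalent; witness: x=-6, y=-4


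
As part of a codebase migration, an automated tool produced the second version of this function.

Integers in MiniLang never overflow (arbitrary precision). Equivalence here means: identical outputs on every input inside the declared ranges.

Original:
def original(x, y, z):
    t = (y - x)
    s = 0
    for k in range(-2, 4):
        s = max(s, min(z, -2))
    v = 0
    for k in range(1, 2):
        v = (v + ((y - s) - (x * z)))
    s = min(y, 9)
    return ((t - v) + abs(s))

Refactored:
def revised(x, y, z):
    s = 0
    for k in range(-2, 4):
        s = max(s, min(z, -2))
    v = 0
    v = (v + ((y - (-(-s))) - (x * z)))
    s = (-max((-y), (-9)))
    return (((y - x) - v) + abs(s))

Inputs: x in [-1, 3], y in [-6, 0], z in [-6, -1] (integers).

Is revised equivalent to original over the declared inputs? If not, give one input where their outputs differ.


Behavior is preserved: although min/max/abs usage differs; and local variable names differ; and statement counts differ; and loop structure differs, the outputs never diverge.
One worked example (x=2, y=0, z=-1) — original: t=-2, then s=0, then (k=-2), then s=0, then (k=-1), then s=0, then (k=0), then s=0, then (k=1), then s=0, then (k=2), then s=0, then (k=3), then s=0, then v=0, then (k=1), then v=2, then s=0, then returns -4; revised: s=0, then (k=-2), then s=0, then (k=-1), then s=0, then (k=0), then s=0, then (k=1), then s=0, then (k=2), then s=0, then (k=3), then s=0, then v=0, then v=2, then s=0, then returns -4; agreement on -4.
Checked all 210 inputs in the declared domain: the outputs agree on every one.
verdict: equivalent


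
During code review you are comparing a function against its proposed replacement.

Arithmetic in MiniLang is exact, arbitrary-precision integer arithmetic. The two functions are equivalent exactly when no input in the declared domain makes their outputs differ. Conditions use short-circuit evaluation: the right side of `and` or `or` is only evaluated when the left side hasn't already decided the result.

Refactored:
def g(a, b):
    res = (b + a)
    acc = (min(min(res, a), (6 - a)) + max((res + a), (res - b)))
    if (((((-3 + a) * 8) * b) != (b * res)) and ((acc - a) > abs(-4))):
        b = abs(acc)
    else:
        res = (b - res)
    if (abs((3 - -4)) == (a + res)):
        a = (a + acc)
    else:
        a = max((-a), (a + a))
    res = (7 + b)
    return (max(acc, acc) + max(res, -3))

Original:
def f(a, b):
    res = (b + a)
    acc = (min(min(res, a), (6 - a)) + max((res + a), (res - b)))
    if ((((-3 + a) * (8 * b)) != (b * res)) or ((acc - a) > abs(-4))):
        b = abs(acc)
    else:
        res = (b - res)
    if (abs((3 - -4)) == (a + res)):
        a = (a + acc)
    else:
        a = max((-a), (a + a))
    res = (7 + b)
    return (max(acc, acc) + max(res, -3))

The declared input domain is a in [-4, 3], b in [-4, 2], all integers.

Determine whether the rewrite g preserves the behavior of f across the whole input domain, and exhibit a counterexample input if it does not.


Try a=-4, b=-4.
f: res := -8 | acc := -12 | ((((-3 + a) * (8 * b)) != (b * res)) or ((acc - a) > abs(-4))): true | b := 12 | (abs((3 - -4)) == (a + res)): false | a := 4 | res := 19 | result 7
g: res := -8 | acc := -12 | (((((-3 + a) * 8) * b) != (b * res)) and ((acc - a) > abs(-4))): false | res := 4 | (abs((3 - -4)) == (a + res)): false | a := 4 | res := 3 | result -9
7 != -9, so the rewrite changes behavior.
verdict: not equivalent; witness: a=-4, b=-4


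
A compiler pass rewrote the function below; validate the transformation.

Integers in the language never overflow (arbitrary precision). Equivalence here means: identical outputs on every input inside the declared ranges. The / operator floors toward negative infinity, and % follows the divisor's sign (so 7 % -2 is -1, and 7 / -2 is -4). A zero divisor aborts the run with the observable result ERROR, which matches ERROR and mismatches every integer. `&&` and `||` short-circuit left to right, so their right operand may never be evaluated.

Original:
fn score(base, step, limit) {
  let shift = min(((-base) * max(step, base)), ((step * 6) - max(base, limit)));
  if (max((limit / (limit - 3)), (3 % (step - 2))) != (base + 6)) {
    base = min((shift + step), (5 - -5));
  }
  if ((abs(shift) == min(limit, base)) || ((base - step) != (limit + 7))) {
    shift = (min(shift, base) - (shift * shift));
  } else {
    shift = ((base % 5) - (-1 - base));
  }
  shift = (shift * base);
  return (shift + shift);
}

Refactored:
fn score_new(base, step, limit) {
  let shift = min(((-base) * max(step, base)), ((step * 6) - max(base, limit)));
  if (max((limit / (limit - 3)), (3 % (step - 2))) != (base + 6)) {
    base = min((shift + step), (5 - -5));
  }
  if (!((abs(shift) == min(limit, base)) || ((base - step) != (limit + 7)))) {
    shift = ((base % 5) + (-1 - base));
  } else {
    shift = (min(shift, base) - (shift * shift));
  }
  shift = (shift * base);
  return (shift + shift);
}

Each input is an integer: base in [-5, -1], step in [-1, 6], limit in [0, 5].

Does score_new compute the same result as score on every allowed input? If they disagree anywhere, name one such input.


The rewrite breaks on base=-5, step=3, limit=0, where the results are 220 and -220.
score: shift = 15; (max((limit / (limit - 3)), (3 % (step - 2))) != (base + 6)) -> true; base = 10; ((abs(shift) == min(limit, base)) || ((base - step) != (limit + 7))) -> false; shift = 11; shift = 110; return 220
score_new: shift = 15; (max((limit / (limit - 3)), (3 % (step - 2))) != (base + 6)) -> true; base = 10; (!((abs(shift) == min(limit, base)) || ((base - step) != (limit + 7)))) -> true; shift = -11; shift = -110; return -220
verdict: not equivalent; witness: base=-5, step=3, limit=0


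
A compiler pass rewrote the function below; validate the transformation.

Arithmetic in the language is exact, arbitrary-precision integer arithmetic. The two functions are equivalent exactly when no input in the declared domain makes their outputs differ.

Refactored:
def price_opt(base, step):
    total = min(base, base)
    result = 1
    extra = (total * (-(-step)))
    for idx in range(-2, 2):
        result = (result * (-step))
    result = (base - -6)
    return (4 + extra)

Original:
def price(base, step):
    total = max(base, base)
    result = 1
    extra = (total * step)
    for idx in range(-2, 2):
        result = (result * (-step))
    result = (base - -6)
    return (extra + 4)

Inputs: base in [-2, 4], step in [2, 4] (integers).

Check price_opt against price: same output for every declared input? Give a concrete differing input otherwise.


Equivalent. Although `max(base, base)` became `min(base, base)`, no input in the stated domain can expose it.
Checked all 21 inputs in the declared domain: the outputs agree on every one.
As a probe, take base=-1, step=2: price runs total becomes -1; next result becomes 1; next extra becomes -2; next at idx=-2:; next result becomes -2; next at idx=-1:; next result becomes 4; next at idx=0:; next result becomes -8; next at idx=1:; next result becomes 16; next result becomes 5; next final value 2; price_opt runs total becomes -1; next result becomes 1; next extra becomes -2; next at idx=-2:; next result becomes -2; next at idx=-1:; next result becomes 4; next at idx=0:; next result becomes -8; next at idx=1:; next result becomes 16; next result becomes 5; next final value 2; both end at 2.
verdict: equivalent


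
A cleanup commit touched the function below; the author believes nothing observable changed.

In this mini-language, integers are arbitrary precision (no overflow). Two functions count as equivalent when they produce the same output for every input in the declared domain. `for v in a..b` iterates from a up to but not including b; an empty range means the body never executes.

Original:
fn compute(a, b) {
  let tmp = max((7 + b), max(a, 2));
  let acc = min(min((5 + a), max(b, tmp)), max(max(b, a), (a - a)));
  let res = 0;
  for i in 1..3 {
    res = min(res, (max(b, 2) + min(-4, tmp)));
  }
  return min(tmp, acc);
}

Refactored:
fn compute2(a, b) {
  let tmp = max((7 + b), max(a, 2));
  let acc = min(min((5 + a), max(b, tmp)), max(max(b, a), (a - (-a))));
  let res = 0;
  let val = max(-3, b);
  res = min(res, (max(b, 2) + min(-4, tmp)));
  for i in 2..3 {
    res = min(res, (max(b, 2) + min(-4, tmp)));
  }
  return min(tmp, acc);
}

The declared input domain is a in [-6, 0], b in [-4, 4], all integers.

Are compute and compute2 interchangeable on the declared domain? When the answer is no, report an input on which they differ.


Input a=-6, b=-4: -1 from compute versus -4 from compute2.
verdict: not equivalent; witness: a=-6, b=-4


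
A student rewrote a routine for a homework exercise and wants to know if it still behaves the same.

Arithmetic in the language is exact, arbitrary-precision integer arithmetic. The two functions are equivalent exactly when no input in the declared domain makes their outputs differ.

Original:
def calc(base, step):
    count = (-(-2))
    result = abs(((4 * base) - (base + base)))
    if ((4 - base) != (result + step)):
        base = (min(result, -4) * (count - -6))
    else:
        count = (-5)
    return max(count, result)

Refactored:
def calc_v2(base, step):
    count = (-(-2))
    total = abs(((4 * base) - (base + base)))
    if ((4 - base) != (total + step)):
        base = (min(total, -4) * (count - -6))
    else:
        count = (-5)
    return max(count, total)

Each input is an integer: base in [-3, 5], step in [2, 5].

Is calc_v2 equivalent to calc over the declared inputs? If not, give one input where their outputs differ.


Differences: local variable names differ — yet all 36 inputs agree.
verdict: equivalent


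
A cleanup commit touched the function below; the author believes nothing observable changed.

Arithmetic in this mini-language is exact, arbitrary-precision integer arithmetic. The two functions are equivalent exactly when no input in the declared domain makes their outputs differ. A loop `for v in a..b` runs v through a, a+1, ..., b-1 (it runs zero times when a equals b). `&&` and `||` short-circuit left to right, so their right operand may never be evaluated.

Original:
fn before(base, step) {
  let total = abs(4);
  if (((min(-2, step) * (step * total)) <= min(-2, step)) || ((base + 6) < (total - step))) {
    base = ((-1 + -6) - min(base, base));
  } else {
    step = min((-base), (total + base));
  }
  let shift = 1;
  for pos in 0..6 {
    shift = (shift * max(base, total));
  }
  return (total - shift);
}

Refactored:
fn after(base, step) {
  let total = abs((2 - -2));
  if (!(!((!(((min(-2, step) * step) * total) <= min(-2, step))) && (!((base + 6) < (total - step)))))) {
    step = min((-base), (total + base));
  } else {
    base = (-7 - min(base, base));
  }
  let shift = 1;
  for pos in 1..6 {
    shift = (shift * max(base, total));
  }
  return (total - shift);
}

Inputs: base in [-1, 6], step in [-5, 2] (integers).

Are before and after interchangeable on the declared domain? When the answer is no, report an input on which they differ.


base=-1, step=-5 yields -4092 from before but -1020 from after.
verdict: not equivalent; witness: base=-1, step=-5


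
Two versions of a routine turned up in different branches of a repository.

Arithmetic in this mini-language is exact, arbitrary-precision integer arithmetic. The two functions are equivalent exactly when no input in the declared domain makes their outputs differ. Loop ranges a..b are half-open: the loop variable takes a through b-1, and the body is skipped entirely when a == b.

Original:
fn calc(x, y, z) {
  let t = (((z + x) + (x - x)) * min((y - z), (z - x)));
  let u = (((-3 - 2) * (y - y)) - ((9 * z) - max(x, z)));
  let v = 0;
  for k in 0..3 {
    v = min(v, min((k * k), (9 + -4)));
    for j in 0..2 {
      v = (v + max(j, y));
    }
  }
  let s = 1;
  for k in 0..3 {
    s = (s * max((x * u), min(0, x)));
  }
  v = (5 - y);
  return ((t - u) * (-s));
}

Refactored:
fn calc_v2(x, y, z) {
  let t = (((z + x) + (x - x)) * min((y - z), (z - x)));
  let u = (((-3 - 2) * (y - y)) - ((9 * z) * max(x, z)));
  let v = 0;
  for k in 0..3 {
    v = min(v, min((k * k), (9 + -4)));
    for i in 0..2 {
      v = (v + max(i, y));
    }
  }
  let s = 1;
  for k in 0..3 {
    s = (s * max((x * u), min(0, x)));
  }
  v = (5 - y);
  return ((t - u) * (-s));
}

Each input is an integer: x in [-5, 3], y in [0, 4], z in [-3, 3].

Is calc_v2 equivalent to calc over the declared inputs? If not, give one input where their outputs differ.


On input x=-5, y=0, z=-3, calc returns -5000 while calc_v2 returns -4317958125.
verdict: not equivalent; witness: x=-5, y=0, z=-3


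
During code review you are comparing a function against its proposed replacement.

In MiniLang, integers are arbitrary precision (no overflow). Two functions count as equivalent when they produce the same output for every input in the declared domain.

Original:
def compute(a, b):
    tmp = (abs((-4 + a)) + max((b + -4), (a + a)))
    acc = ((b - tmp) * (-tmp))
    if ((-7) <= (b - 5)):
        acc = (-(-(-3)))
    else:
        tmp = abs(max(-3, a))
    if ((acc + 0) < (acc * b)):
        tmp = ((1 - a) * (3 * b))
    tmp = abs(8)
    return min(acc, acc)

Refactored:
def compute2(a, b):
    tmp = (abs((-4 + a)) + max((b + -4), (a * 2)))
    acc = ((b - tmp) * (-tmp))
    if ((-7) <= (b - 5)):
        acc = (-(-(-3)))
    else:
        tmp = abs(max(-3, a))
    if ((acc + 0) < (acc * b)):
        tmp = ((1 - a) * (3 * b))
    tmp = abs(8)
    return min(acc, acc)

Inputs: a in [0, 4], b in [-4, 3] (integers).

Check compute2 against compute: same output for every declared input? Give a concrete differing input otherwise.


The two are interchangeable: constant usage differs, and arithmetic usage differs, and every declared input agrees.
One worked example (a=1, b=2) — compute: tmp := 5 | acc := 15 | ((-7) <= (b - 5)): true | acc := -3 | ((acc + 0) < (acc * b)): false | tmp := 8 | result -3; compute2: tmp := 5 | acc := 15 | ((-7) <= (b - 5)): true | acc := -3 | ((acc + 0) < (acc * b)): false | tmp := 8 | result -3; agreement on -3.
An exhaustive pass over the 40 declared inputs shows identical outputs.
verdict: equivalent
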